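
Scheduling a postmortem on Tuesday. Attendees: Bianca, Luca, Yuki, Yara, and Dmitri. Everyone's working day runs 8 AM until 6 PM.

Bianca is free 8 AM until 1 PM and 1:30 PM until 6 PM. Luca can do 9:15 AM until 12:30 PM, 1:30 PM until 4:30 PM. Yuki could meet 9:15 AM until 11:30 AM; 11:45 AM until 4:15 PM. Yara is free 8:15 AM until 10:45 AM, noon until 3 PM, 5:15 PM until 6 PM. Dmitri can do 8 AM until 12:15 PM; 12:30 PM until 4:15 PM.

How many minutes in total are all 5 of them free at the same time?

Bianca ∩ Luca: 09:15-12:30, 13:30-16:30.
Bianca ∩ Luca ∩ Yuki: 09:15-11:30, 11:45-12:30, 13:30-16:15.
Bianca ∩ Luca ∩ Yuki ∩ Yara: 09:15-10:45, 12:00-12:30, 13:30-15:00.
Bianca ∩ Luca ∩ Yuki ∩ Yara ∩ Dmitri: 09:15-10:45, 12:00-12:15, 13:30-15:00.
Those are the intersection windows.
Summing the common windows: 90 + 15 + 90 = 195 minutes.

195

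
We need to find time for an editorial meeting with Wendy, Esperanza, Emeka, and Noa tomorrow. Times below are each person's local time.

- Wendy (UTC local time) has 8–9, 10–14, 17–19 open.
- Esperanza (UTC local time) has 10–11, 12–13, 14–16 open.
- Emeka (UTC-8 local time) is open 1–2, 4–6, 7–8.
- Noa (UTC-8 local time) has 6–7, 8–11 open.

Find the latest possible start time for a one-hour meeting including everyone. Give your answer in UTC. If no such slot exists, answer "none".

none

Wendy in UTC: 08:00-09:00, 10:00-14:00, 17:00-19:00.
Esperanza in UTC: 10:00-11:00, 12:00-13:00, 14:00-16:00.
Emeka in UTC: 09:00-10:00, 12:00-14:00, 15:00-16:00 (add 8h to convert from UTC-8).
Noa in UTC: 14:00-15:00, 16:00-19:00 (add 8h to convert from UTC-8).
Wendy ∩ Esperanza: 10:00-11:00, 12:00-13:00.
Wendy ∩ Esperanza ∩ Emeka: 12:00-13:00.
Wendy ∩ Esperanza ∩ Emeka ∩ Noa: ∅.
There is no time when everyone is free.
No common window is at least 60 minutes long.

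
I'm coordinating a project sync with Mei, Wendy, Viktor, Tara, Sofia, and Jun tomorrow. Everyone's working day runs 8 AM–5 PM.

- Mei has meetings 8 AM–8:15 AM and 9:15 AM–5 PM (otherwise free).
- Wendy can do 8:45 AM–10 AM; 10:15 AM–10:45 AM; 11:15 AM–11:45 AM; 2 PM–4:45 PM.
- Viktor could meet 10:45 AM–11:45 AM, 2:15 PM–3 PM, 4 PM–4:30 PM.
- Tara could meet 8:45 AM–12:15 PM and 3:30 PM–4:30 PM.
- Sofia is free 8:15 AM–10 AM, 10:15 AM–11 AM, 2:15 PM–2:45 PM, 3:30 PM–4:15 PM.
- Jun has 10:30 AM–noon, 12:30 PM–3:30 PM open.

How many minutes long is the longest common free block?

0

Mei free: 08:15-09:15 (invert busy blocks within the working day).
Wendy free: 08:45-10:00, 10:15-10:45, 11:15-11:45, 14:00-16:45.
Viktor free: 10:45-11:45, 14:15-15:00, 16:00-16:30.
Tara free: 08:45-12:15, 15:30-16:30.
Sofia free: 08:15-10:00, 10:15-11:00, 14:15-14:45, 15:30-16:15.
Jun free: 10:30-12:00, 12:30-15:30.
Mei ∩ Wendy: 08:45-09:15.
Mei ∩ Wendy ∩ Viktor: ∅.
Mei ∩ Wendy ∩ Viktor ∩ Tara: ∅.
Mei ∩ Wendy ∩ Viktor ∩ Tara ∩ Sofia: ∅.
Mei ∩ Wendy ∩ Viktor ∩ Tara ∩ Sofia ∩ Jun: ∅.
There is no time when everyone is free.
No common window exists, so the longest block is 0 minutes.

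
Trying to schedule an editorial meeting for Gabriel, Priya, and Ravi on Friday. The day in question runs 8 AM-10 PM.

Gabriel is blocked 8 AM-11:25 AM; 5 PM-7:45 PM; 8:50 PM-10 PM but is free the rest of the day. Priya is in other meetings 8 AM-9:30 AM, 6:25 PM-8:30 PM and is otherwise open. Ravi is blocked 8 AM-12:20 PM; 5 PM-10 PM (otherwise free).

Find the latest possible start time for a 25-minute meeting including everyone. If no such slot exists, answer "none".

16:35

Gabriel free: 11:25-17:00, 19:45-20:50 (invert busy blocks within the working day).
Priya free: 09:30-18:25, 20:30-22:00 (invert busy blocks within the working day).
Ravi free: 12:20-17:00 (invert busy blocks within the working day).
Gabriel ∩ Priya: 11:25-17:00, 20:30-20:50.
Gabriel ∩ Priya ∩ Ravi: 12:20-17:00.
The last common window of at least 25 minutes is 12:20-17:00; a 25-minute meeting can start as late as 16:35 and still end by 17:00.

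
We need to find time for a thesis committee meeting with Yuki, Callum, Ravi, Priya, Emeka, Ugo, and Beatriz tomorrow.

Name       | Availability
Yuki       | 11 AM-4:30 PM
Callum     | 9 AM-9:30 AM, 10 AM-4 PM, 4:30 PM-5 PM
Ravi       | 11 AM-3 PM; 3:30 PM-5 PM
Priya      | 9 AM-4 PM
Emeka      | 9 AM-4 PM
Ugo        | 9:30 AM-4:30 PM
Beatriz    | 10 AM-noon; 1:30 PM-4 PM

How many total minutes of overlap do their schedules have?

180

Yuki ∩ Callum: 11:00-16:00.
Yuki ∩ Callum ∩ Ravi: 11:00-15:00, 15:30-16:00.
Yuki ∩ Callum ∩ Ravi ∩ Priya: 11:00-15:00, 15:30-16:00.
Yuki ∩ Callum ∩ Ravi ∩ Priya ∩ Emeka: 11:00-15:00, 15:30-16:00.
Yuki ∩ Callum ∩ Ravi ∩ Priya ∩ Emeka ∩ Ugo: 11:00-15:00, 15:30-16:00.
Yuki ∩ Callum ∩ Ravi ∩ Priya ∩ Emeka ∩ Ugo ∩ Beatriz: 11:00-12:00, 13:30-15:00, 15:30-16:00.
Those are the intersection windows.
Summing the common windows: 60 + 90 + 30 = 180 minutes.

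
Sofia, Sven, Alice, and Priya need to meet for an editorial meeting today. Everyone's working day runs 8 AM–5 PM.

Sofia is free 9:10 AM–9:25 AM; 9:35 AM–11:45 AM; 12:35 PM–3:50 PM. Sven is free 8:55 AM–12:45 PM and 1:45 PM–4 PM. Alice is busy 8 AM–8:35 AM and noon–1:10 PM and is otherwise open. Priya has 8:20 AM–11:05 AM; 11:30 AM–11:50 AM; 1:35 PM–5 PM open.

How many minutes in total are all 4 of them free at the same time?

Sofia free: 09:10-09:25, 09:35-11:45, 12:35-15:50.
Sven free: 08:55-12:45, 13:45-16:00.
Alice free: 08:35-12:00, 13:10-17:00 (invert busy blocks within the working day).
Priya free: 08:20-11:05, 11:30-11:50, 13:35-17:00.
Sofia ∩ Sven: 09:10-09:25, 09:35-11:45, 12:35-12:45, 13:45-15:50.
Sofia ∩ Sven ∩ Alice: 09:10-09:25, 09:35-11:45, 13:45-15:50.
Sofia ∩ Sven ∩ Alice ∩ Priya: 09:10-09:25, 09:35-11:05, 11:30-11:45, 13:45-15:50.
Summing the common windows: 15 + 90 + 15 + 125 = 245 minutes.

245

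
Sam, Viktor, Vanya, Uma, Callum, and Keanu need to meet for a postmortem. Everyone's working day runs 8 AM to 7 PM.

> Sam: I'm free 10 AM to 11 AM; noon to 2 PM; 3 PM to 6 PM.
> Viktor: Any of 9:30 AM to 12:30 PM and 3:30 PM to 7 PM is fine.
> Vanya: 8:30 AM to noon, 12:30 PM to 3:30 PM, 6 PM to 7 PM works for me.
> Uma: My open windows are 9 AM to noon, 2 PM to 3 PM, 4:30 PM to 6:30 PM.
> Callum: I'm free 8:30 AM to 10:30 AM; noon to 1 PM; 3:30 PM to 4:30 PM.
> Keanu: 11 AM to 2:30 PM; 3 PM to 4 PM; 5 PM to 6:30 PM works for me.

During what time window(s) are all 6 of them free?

none

Sam ∩ Viktor: 10:00-11:00, 12:00-12:30, 15:30-18:00.
Sam ∩ Viktor ∩ Vanya: 10:00-11:00.
Sam ∩ Viktor ∩ Vanya ∩ Uma: 10:00-11:00.
Sam ∩ Viktor ∩ Vanya ∩ Uma ∩ Callum: 10:00-10:30.
Sam ∩ Viktor ∩ Vanya ∩ Uma ∩ Callum ∩ Keanu: ∅.
There is no time when everyone is free.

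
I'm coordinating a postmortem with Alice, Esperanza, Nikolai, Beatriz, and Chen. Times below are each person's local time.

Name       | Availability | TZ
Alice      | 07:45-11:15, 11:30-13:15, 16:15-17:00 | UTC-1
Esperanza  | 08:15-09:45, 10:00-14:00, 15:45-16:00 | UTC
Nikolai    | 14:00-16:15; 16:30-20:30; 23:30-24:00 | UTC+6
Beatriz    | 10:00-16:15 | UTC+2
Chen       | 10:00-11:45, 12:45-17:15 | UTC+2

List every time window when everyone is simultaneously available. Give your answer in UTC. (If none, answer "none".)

08:45-09:45, 10:45-12:15, 12:30-14:00

Alice in UTC: 08:45-12:15, 12:30-14:15, 17:15-18:00 (add 1h to convert from UTC-1).
Esperanza in UTC: 08:15-09:45, 10:00-14:00, 15:45-16:00.
Nikolai in UTC: 08:00-10:15, 10:30-14:30, 17:30-18:00 (subtract 6h to convert from UTC+6).
Beatriz in UTC: 08:00-14:15 (subtract 2h to convert from UTC+2).
Chen in UTC: 08:00-09:45, 10:45-15:15 (subtract 2h to convert from UTC+2).
Alice ∩ Esperanza: 08:45-09:45, 10:00-12:15, 12:30-14:00.
Alice ∩ Esperanza ∩ Nikolai: 08:45-09:45, 10:00-10:15, 10:30-12:15, 12:30-14:00.
Alice ∩ Esperanza ∩ Nikolai ∩ Beatriz: 08:45-09:45, 10:00-10:15, 10:30-12:15, 12:30-14:00.
Alice ∩ Esperanza ∩ Nikolai ∩ Beatriz ∩ Chen: 08:45-09:45, 10:45-12:15, 12:30-14:00.
So the common availability across everyone is 08:45-09:45, 10:45-12:15, 12:30-14:00.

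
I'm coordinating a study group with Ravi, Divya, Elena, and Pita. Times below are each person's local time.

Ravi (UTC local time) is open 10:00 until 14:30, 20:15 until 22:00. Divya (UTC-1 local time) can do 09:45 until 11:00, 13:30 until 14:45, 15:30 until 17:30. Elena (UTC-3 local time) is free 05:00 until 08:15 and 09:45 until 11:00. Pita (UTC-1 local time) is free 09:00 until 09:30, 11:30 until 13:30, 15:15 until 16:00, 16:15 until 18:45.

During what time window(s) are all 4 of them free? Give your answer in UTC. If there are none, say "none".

none

Ravi in UTC: 10:00-14:30, 20:15-22:00.
Divya in UTC: 10:45-12:00, 14:30-15:45, 16:30-18:30 (add 1h to convert from UTC-1).
Elena in UTC: 08:00-11:15, 12:45-14:00 (add 3h to convert from UTC-3).
Pita in UTC: 10:00-10:30, 12:30-14:30, 16:15-17:00, 17:15-19:45 (add 1h to convert from UTC-1).
Ravi ∩ Divya: 10:45-12:00.
Ravi ∩ Divya ∩ Elena: 10:45-11:15.
Ravi ∩ Divya ∩ Elena ∩ Pita: ∅.
There is no time when everyone is free.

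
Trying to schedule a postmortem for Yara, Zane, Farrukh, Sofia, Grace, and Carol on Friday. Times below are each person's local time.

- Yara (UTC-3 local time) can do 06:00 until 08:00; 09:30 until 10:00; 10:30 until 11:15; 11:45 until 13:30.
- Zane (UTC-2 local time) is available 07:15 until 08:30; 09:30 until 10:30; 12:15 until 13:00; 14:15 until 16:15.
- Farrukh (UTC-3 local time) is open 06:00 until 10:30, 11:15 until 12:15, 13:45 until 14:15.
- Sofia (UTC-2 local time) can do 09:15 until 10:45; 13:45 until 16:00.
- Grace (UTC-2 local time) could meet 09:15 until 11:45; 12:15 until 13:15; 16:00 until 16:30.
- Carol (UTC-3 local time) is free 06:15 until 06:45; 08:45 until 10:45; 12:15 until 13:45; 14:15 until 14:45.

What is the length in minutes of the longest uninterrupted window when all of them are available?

0

Yara in UTC: 09:00-11:00, 12:30-13:00, 13:30-14:15, 14:45-16:30 (add 3h to convert from UTC-3).
Zane in UTC: 09:15-10:30, 11:30-12:30, 14:15-15:00, 16:15-18:15 (add 2h to convert from UTC-2).
Farrukh in UTC: 09:00-13:30, 14:15-15:15, 16:45-17:15 (add 3h to convert from UTC-3).
Sofia in UTC: 11:15-12:45, 15:45-18:00 (add 2h to convert from UTC-2).
Grace in UTC: 11:15-13:45, 14:15-15:15, 18:00-18:30 (add 2h to convert from UTC-2).
Carol in UTC: 09:15-09:45, 11:45-13:45, 15:15-16:45, 17:15-17:45 (add 3h to convert from UTC-3).
Yara ∩ Zane: 09:15-10:30, 14:45-15:00, 16:15-16:30.
Yara ∩ Zane ∩ Farrukh: 09:15-10:30, 14:45-15:00.
Yara ∩ Zane ∩ Farrukh ∩ Sofia: ∅.
Yara ∩ Zane ∩ Farrukh ∩ Sofia ∩ Grace: ∅.
Yara ∩ Zane ∩ Farrukh ∩ Sofia ∩ Grace ∩ Carol: ∅.
There is no time when everyone is free.
No common window exists, so the longest block is 0 minutes.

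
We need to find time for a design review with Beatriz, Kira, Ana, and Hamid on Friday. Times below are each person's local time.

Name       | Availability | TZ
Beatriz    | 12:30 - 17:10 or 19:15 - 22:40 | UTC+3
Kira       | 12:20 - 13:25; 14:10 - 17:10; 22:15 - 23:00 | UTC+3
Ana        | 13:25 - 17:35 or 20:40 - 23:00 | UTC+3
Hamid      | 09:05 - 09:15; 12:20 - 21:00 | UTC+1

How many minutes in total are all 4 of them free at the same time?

Beatriz in UTC: 09:30-14:10, 16:15-19:40 (subtract 3h to convert from UTC+3).
Kira in UTC: 09:20-10:25, 11:10-14:10, 19:15-20:00 (subtract 3h to convert from UTC+3).
Ana in UTC: 10:25-14:35, 17:40-20:00 (subtract 3h to convert from UTC+3).
Hamid in UTC: 08:05-08:15, 11:20-20:00 (subtract 1h to convert from UTC+1).
Beatriz ∩ Kira: 09:30-10:25, 11:10-14:10, 19:15-19:40.
Beatriz ∩ Kira ∩ Ana: 11:10-14:10, 19:15-19:40.
Beatriz ∩ Kira ∩ Ana ∩ Hamid: 11:20-14:10, 19:15-19:40.
So the common availability across everyone is 11:20-14:10, 19:15-19:40.
Summing the common windows: 170 + 25 = 195 minutes.

195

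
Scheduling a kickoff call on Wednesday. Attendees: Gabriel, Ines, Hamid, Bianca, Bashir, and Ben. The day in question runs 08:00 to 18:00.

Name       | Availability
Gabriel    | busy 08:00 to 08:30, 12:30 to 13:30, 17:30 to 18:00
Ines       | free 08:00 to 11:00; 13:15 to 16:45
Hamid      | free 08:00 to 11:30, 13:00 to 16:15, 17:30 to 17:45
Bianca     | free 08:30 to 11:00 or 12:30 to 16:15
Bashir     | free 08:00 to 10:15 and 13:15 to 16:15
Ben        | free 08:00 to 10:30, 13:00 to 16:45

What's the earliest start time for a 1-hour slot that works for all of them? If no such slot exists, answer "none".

Gabriel free: 08:30-12:30, 13:30-17:30 (invert busy blocks within the working day).
Ines free: 08:00-11:00, 13:15-16:45.
Hamid free: 08:00-11:30, 13:00-16:15, 17:30-17:45.
Bianca free: 08:30-11:00, 12:30-16:15.
Bashir free: 08:00-10:15, 13:15-16:15.
Ben free: 08:00-10:30, 13:00-16:45.
Gabriel ∩ Ines: 08:30-11:00, 13:30-16:45.
Gabriel ∩ Ines ∩ Hamid: 08:30-11:00, 13:30-16:15.
Gabriel ∩ Ines ∩ Hamid ∩ Bianca: 08:30-11:00, 13:30-16:15.
Gabriel ∩ Ines ∩ Hamid ∩ Bianca ∩ Bashir: 08:30-10:15, 13:30-16:15.
Gabriel ∩ Ines ∩ Hamid ∩ Bianca ∩ Bashir ∩ Ben: 08:30-10:15, 13:30-16:15.
Those are the intersection windows.
The first common window of at least 60 minutes is 08:30-10:15, so the earliest start is 08:30.

08:30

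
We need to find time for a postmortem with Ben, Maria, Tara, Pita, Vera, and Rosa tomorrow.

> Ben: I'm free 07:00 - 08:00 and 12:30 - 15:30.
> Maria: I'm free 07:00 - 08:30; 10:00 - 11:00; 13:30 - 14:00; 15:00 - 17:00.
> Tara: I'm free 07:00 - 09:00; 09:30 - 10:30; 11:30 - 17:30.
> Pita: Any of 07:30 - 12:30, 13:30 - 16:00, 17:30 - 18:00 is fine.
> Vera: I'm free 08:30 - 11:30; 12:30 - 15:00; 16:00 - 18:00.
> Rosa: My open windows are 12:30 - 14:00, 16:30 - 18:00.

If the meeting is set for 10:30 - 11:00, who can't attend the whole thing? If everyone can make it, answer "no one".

Ben: not fully free for 10:30-11:00. Maria: free for 10:30-11:00. Tara: not fully free for 10:30-11:00. Pita: free for 10:30-11:00. Vera: free for 10:30-11:00. Rosa: not fully free for 10:30-11:00.

Ben, Rosa, Tara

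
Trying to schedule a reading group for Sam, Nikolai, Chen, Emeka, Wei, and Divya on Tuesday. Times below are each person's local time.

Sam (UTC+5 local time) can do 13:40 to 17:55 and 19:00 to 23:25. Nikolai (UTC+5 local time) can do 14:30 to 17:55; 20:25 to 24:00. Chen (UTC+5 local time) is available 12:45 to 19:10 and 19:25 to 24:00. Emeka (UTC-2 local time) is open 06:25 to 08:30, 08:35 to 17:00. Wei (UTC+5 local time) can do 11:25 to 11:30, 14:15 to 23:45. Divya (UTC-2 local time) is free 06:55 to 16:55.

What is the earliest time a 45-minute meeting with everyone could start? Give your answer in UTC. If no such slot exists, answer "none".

Sam in UTC: 08:40-12:55, 14:00-18:25 (subtract 5h to convert from UTC+5).
Nikolai in UTC: 09:30-12:55, 15:25-19:00 (subtract 5h to convert from UTC+5).
Chen in UTC: 07:45-14:10, 14:25-19:00 (subtract 5h to convert from UTC+5).
Emeka in UTC: 08:25-10:30, 10:35-19:00 (add 2h to convert from UTC-2).
Wei in UTC: 06:25-06:30, 09:15-18:45 (subtract 5h to convert from UTC+5).
Divya in UTC: 08:55-18:55 (add 2h to convert from UTC-2).
Sam ∩ Nikolai: 09:30-12:55, 15:25-18:25.
Sam ∩ Nikolai ∩ Chen: 09:30-12:55, 15:25-18:25.
Sam ∩ Nikolai ∩ Chen ∩ Emeka: 09:30-10:30, 10:35-12:55, 15:25-18:25.
Sam ∩ Nikolai ∩ Chen ∩ Emeka ∩ Wei: 09:30-10:30, 10:35-12:55, 15:25-18:25.
Sam ∩ Nikolai ∩ Chen ∩ Emeka ∩ Wei ∩ Divya: 09:30-10:30, 10:35-12:55, 15:25-18:25.
Those are the intersection windows.
The first common window of at least 45 minutes is 09:30-10:30, so the earliest start is 09:30.

09:30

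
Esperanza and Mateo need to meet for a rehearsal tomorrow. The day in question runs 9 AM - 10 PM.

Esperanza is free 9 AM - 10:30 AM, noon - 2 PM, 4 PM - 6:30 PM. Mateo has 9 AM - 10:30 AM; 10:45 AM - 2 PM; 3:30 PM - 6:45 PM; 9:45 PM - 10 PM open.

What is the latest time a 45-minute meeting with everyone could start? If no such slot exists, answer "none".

Esperanza ∩ Mateo: 09:00-10:30, 12:00-14:00, 16:00-18:30.
The last common window of at least 45 minutes is 16:00-18:30; a 45-minute meeting can start as late as 17:45 and still end by 18:30.

17:45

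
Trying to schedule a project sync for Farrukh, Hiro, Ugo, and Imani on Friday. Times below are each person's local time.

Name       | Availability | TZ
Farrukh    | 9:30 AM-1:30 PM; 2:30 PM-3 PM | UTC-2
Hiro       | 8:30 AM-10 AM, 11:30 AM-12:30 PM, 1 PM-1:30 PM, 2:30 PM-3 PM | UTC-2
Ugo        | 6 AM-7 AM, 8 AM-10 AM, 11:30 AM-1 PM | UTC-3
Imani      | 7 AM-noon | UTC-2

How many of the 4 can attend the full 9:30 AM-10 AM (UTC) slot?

Farrukh in UTC: 11:30-15:30, 16:30-17:00 (add 2h to convert from UTC-2).
Hiro in UTC: 10:30-12:00, 13:30-14:30, 15:00-15:30, 16:30-17:00 (add 2h to convert from UTC-2).
Ugo in UTC: 09:00-10:00, 11:00-13:00, 14:30-16:00 (add 3h to convert from UTC-3).
Imani in UTC: 09:00-14:00 (add 2h to convert from UTC-2).
Ugo and Imani can make the full 09:30-10:00 slot — that's 2.

2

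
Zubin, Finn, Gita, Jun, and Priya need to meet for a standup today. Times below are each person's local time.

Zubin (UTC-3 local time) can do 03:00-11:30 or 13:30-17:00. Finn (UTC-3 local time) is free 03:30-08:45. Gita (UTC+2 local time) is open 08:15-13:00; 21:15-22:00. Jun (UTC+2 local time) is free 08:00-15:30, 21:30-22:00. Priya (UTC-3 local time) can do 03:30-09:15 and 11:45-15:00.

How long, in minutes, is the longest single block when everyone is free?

Zubin in UTC: 06:00-14:30, 16:30-20:00 (add 3h to convert from UTC-3).
Finn in UTC: 06:30-11:45 (add 3h to convert from UTC-3).
Gita in UTC: 06:15-11:00, 19:15-20:00 (subtract 2h to convert from UTC+2).
Jun in UTC: 06:00-13:30, 19:30-20:00 (subtract 2h to convert from UTC+2).
Priya in UTC: 06:30-12:15, 14:45-18:00 (add 3h to convert from UTC-3).
Zubin ∩ Finn: 06:30-11:45.
Zubin ∩ Finn ∩ Gita: 06:30-11:00.
Zubin ∩ Finn ∩ Gita ∩ Jun: 06:30-11:00.
Zubin ∩ Finn ∩ Gita ∩ Jun ∩ Priya: 06:30-11:00.
The longest is 06:30-11:00 at 270 minutes.

270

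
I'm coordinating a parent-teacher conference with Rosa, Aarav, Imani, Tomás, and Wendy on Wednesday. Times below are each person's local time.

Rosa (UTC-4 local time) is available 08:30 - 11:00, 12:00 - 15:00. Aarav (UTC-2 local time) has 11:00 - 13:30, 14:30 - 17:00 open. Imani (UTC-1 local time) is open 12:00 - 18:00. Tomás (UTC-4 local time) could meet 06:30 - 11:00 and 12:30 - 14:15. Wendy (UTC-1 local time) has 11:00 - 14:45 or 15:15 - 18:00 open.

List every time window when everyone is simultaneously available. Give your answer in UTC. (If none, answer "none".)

Rosa in UTC: 12:30-15:00, 16:00-19:00 (add 4h to convert from UTC-4).
Aarav in UTC: 13:00-15:30, 16:30-19:00 (add 2h to convert from UTC-2).
Imani in UTC: 13:00-19:00 (add 1h to convert from UTC-1).
Tomás in UTC: 10:30-15:00, 16:30-18:15 (add 4h to convert from UTC-4).
Wendy in UTC: 12:00-15:45, 16:15-19:00 (add 1h to convert from UTC-1).
Rosa ∩ Aarav: 13:00-15:00, 16:30-19:00.
Rosa ∩ Aarav ∩ Imani: 13:00-15:00, 16:30-19:00.
Rosa ∩ Aarav ∩ Imani ∩ Tomás: 13:00-15:00, 16:30-18:15.
Rosa ∩ Aarav ∩ Imani ∩ Tomás ∩ Wendy: 13:00-15:00, 16:30-18:15.

13:00-15:00, 16:30-18:15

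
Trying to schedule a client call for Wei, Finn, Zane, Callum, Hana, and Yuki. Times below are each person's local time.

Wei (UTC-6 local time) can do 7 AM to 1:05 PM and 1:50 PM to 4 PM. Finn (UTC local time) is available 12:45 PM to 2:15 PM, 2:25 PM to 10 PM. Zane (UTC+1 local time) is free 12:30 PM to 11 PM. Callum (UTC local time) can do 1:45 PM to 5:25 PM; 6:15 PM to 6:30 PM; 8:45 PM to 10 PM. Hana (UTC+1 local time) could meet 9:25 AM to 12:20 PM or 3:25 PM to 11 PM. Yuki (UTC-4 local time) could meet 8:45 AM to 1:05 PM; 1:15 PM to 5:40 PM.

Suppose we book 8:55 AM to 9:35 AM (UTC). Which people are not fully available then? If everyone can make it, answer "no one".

Callum, Finn, Wei, Yuki, Zane

Wei in UTC: 13:00-19:05, 19:50-22:00 (add 6h to convert from UTC-6).
Finn in UTC: 12:45-14:15, 14:25-22:00.
Zane in UTC: 11:30-22:00 (subtract 1h to convert from UTC+1).
Callum in UTC: 13:45-17:25, 18:15-18:30, 20:45-22:00.
Hana in UTC: 08:25-11:20, 14:25-22:00 (subtract 1h to convert from UTC+1).
Yuki in UTC: 12:45-17:05, 17:15-21:40 (add 4h to convert from UTC-4).
Wei: not fully free for 08:55-09:35. Finn: not fully free for 08:55-09:35. Zane: not fully free for 08:55-09:35. Callum: not fully free for 08:55-09:35. Hana: free for 08:55-09:35. Yuki: not fully free for 08:55-09:35.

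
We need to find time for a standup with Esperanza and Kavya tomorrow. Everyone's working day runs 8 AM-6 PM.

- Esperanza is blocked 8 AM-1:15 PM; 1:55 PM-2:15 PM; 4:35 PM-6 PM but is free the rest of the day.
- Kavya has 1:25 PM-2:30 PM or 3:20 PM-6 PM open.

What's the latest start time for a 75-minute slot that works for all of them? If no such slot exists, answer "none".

15:20

Esperanza free: 13:15-13:55, 14:15-16:35 (invert busy blocks within the working day).
Kavya free: 13:25-14:30, 15:20-18:00.
Esperanza ∩ Kavya: 13:25-13:55, 14:15-14:30, 15:20-16:35.
The last common window of at least 75 minutes is 15:20-16:35; a 75-minute meeting can start as late as 15:20 and still end by 16:35.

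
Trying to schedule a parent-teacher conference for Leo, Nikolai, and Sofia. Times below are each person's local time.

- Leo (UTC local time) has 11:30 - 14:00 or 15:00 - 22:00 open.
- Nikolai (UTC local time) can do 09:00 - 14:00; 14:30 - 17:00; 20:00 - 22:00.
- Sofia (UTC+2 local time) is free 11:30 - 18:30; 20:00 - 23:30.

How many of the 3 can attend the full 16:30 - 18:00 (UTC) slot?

1

Leo in UTC: 11:30-14:00, 15:00-22:00.
Nikolai in UTC: 09:00-14:00, 14:30-17:00, 20:00-22:00.
Sofia in UTC: 09:30-16:30, 18:00-21:30 (subtract 2h to convert from UTC+2).
Leo can make the full 16:30-18:00 slot — that's 1.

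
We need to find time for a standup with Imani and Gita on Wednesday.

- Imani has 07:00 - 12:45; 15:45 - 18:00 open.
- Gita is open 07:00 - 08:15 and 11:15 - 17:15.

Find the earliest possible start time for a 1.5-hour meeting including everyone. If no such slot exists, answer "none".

Imani ∩ Gita: 07:00-08:15, 11:15-12:45, 15:45-17:15.
So the common availability across everyone is 07:00-08:15, 11:15-12:45, 15:45-17:15.
The first common window of at least 90 minutes is 11:15-12:45, so the earliest start is 11:15.

11:15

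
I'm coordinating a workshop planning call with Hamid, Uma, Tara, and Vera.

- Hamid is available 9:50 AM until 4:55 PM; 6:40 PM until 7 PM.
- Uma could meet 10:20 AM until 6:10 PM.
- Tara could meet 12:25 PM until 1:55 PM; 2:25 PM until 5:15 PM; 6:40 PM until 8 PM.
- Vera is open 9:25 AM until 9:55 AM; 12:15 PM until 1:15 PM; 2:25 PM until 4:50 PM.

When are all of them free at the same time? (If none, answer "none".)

12:25-13:15, 14:25-16:50

Hamid ∩ Uma: 10:20-16:55.
Hamid ∩ Uma ∩ Tara: 12:25-13:55, 14:25-16:55.
Hamid ∩ Uma ∩ Tara ∩ Vera: 12:25-13:15, 14:25-16:50.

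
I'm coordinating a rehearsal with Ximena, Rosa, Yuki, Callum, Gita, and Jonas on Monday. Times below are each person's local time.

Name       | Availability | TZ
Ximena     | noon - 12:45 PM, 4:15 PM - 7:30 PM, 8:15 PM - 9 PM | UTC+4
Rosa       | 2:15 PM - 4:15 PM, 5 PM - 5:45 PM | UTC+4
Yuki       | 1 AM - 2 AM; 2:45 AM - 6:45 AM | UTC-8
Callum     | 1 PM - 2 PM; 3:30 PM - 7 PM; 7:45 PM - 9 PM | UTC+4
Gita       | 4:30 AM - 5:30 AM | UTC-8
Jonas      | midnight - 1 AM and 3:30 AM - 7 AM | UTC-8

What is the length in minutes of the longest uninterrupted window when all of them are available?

30

Ximena in UTC: 08:00-08:45, 12:15-15:30, 16:15-17:00 (subtract 4h to convert from UTC+4).
Rosa in UTC: 10:15-12:15, 13:00-13:45 (subtract 4h to convert from UTC+4).
Yuki in UTC: 09:00-10:00, 10:45-14:45 (add 8h to convert from UTC-8).
Callum in UTC: 09:00-10:00, 11:30-15:00, 15:45-17:00 (subtract 4h to convert from UTC+4).
Gita in UTC: 12:30-13:30 (add 8h to convert from UTC-8).
Jonas in UTC: 08:00-09:00, 11:30-15:00 (add 8h to convert from UTC-8).
Ximena ∩ Rosa: 13:00-13:45.
Ximena ∩ Rosa ∩ Yuki: 13:00-13:45.
Ximena ∩ Rosa ∩ Yuki ∩ Callum: 13:00-13:45.
Ximena ∩ Rosa ∩ Yuki ∩ Callum ∩ Gita: 13:00-13:30.
Ximena ∩ Rosa ∩ Yuki ∩ Callum ∩ Gita ∩ Jonas: 13:00-13:30.
The longest is 13:00-13:30 at 30 minutes.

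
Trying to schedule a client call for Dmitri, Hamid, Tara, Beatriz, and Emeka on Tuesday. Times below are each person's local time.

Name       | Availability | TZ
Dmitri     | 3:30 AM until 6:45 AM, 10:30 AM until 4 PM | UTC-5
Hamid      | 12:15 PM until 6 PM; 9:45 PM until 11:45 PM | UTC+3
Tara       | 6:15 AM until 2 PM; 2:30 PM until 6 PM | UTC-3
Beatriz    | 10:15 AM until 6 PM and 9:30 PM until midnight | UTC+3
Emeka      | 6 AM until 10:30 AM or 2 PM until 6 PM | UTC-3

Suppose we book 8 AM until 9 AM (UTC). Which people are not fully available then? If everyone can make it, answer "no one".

Dmitri, Emeka, Hamid, Tara

Dmitri in UTC: 08:30-11:45, 15:30-21:00 (add 5h to convert from UTC-5).
Hamid in UTC: 09:15-15:00, 18:45-20:45 (subtract 3h to convert from UTC+3).
Tara in UTC: 09:15-17:00, 17:30-21:00 (add 3h to convert from UTC-3).
Beatriz in UTC: 07:15-15:00, 18:30-21:00 (subtract 3h to convert from UTC+3).
Emeka in UTC: 09:00-13:30, 17:00-21:00 (add 3h to convert from UTC-3).
Dmitri: not fully free for 08:00-09:00. Hamid: not fully free for 08:00-09:00. Tara: not fully free for 08:00-09:00. Beatriz: free for 08:00-09:00. Emeka: not fully free for 08:00-09:00.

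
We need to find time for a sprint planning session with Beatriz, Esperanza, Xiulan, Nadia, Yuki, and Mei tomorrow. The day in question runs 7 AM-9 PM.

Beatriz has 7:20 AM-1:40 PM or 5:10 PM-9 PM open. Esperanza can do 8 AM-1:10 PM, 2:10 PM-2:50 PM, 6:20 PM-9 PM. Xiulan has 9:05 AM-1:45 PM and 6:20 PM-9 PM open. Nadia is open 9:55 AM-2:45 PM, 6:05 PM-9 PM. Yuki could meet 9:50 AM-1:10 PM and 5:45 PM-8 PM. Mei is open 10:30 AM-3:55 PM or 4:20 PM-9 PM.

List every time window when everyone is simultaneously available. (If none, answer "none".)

Beatriz ∩ Esperanza: 08:00-13:10, 18:20-21:00.
Beatriz ∩ Esperanza ∩ Xiulan: 09:05-13:10, 18:20-21:00.
Beatriz ∩ Esperanza ∩ Xiulan ∩ Nadia: 09:55-13:10, 18:20-21:00.
Beatriz ∩ Esperanza ∩ Xiulan ∩ Nadia ∩ Yuki: 09:55-13:10, 18:20-20:00.
Beatriz ∩ Esperanza ∩ Xiulan ∩ Nadia ∩ Yuki ∩ Mei: 10:30-13:10, 18:20-20:00.

10:30-13:10, 18:20-20:00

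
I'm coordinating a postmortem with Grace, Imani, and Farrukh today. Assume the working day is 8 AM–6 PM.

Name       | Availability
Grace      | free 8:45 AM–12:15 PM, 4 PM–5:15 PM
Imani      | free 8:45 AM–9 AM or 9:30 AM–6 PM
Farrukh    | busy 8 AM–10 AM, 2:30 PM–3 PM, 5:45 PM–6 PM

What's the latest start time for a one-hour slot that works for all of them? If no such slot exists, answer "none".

Grace free: 08:45-12:15, 16:00-17:15.
Imani free: 08:45-09:00, 09:30-18:00.
Farrukh free: 10:00-14:30, 15:00-17:45 (invert busy blocks within the working day).
Grace ∩ Imani: 08:45-09:00, 09:30-12:15, 16:00-17:15.
Grace ∩ Imani ∩ Farrukh: 10:00-12:15, 16:00-17:15.
The last common window of at least 60 minutes is 16:00-17:15; a 60-minute meeting can start as late as 16:15 and still end by 17:15.

16:15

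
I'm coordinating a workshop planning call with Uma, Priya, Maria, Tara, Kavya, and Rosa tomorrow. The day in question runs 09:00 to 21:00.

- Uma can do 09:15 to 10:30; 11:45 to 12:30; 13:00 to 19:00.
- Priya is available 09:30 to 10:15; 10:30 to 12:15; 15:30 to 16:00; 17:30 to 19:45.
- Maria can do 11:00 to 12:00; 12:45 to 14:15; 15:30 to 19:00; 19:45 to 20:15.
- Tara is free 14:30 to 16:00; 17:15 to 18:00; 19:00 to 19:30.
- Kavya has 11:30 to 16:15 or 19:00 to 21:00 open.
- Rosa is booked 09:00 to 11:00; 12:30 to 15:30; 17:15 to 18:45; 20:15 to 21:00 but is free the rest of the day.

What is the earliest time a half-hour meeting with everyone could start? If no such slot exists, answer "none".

Uma free: 09:15-10:30, 11:45-12:30, 13:00-19:00.
Priya free: 09:30-10:15, 10:30-12:15, 15:30-16:00, 17:30-19:45.
Maria free: 11:00-12:00, 12:45-14:15, 15:30-19:00, 19:45-20:15.
Tara free: 14:30-16:00, 17:15-18:00, 19:00-19:30.
Kavya free: 11:30-16:15, 19:00-21:00.
Rosa free: 11:00-12:30, 15:30-17:15, 18:45-20:15 (invert busy blocks within the working day).
Uma ∩ Priya: 09:30-10:15, 11:45-12:15, 15:30-16:00, 17:30-19:00.
Uma ∩ Priya ∩ Maria: 11:45-12:00, 15:30-16:00, 17:30-19:00.
Uma ∩ Priya ∩ Maria ∩ Tara: 15:30-16:00, 17:30-18:00.
Uma ∩ Priya ∩ Maria ∩ Tara ∩ Kavya: 15:30-16:00.
Uma ∩ Priya ∩ Maria ∩ Tara ∩ Kavya ∩ Rosa: 15:30-16:00.
Those are the intersection windows.
The first common window of at least 30 minutes is 15:30-16:00, so the earliest start is 15:30.

15:30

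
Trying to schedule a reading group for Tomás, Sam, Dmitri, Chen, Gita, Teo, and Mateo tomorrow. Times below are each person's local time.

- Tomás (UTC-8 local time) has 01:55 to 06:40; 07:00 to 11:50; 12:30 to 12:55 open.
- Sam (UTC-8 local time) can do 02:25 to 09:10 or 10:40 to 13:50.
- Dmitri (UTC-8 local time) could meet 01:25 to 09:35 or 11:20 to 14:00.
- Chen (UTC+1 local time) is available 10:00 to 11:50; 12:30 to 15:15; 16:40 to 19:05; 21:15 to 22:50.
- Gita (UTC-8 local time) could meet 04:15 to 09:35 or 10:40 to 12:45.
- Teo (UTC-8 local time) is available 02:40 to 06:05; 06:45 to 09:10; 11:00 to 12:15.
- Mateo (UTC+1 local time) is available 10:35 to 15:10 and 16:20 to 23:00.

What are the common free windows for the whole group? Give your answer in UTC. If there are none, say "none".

12:15-14:05, 15:40-17:10

Tomás in UTC: 09:55-14:40, 15:00-19:50, 20:30-20:55 (add 8h to convert from UTC-8).
Sam in UTC: 10:25-17:10, 18:40-21:50 (add 8h to convert from UTC-8).
Dmitri in UTC: 09:25-17:35, 19:20-22:00 (add 8h to convert from UTC-8).
Chen in UTC: 09:00-10:50, 11:30-14:15, 15:40-18:05, 20:15-21:50 (subtract 1h to convert from UTC+1).
Gita in UTC: 12:15-17:35, 18:40-20:45 (add 8h to convert from UTC-8).
Teo in UTC: 10:40-14:05, 14:45-17:10, 19:00-20:15 (add 8h to convert from UTC-8).
Mateo in UTC: 09:35-14:10, 15:20-22:00 (subtract 1h to convert from UTC+1).
Tomás ∩ Sam: 10:25-14:40, 15:00-17:10, 18:40-19:50, 20:30-20:55.
Tomás ∩ Sam ∩ Dmitri: 10:25-14:40, 15:00-17:10, 19:20-19:50, 20:30-20:55.
Tomás ∩ Sam ∩ Dmitri ∩ Chen: 10:25-10:50, 11:30-14:15, 15:40-17:10, 20:30-20:55.
Tomás ∩ Sam ∩ Dmitri ∩ Chen ∩ Gita: 12:15-14:15, 15:40-17:10, 20:30-20:45.
Tomás ∩ Sam ∩ Dmitri ∩ Chen ∩ Gita ∩ Teo: 12:15-14:05, 15:40-17:10.
Tomás ∩ Sam ∩ Dmitri ∩ Chen ∩ Gita ∩ Teo ∩ Mateo: 12:15-14:05, 15:40-17:10.
Those are the intersection windows.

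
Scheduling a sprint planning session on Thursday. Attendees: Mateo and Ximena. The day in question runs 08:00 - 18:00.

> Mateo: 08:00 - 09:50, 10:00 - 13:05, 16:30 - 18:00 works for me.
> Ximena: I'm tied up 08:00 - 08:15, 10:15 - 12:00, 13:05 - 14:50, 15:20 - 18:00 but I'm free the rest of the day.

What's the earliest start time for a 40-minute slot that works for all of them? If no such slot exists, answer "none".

Mateo free: 08:00-09:50, 10:00-13:05, 16:30-18:00.
Ximena free: 08:15-10:15, 12:00-13:05, 14:50-15:20 (invert busy blocks within the working day).
Mateo ∩ Ximena: 08:15-09:50, 10:00-10:15, 12:00-13:05.
Those are the intersection windows.
The first common window of at least 40 minutes is 08:15-09:50, so the earliest start is 08:15.

08:15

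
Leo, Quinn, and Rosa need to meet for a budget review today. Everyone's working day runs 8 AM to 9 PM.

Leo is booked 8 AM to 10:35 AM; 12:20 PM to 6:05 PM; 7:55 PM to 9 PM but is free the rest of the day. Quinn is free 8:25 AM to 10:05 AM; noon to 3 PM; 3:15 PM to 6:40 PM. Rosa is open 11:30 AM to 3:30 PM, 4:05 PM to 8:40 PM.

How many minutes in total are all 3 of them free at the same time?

Leo free: 10:35-12:20, 18:05-19:55 (invert busy blocks within the working day).
Quinn free: 08:25-10:05, 12:00-15:00, 15:15-18:40.
Rosa free: 11:30-15:30, 16:05-20:40.
Leo ∩ Quinn: 12:00-12:20, 18:05-18:40.
Leo ∩ Quinn ∩ Rosa: 12:00-12:20, 18:05-18:40.
Summing the common windows: 20 + 35 = 55 minutes.

55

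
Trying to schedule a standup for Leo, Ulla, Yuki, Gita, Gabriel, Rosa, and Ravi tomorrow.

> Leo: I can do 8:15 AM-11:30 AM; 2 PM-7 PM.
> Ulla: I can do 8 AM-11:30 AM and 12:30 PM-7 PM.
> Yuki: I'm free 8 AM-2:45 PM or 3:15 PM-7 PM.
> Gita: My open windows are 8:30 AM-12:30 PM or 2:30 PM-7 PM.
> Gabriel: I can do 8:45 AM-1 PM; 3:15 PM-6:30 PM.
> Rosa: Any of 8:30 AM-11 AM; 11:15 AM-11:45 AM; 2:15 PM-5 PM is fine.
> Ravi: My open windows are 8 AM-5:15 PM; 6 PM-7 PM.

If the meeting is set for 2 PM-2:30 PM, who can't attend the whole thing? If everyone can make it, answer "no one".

Gabriel, Gita, Rosa

Leo: free for 14:00-14:30. Ulla: free for 14:00-14:30. Yuki: free for 14:00-14:30. Gita: not fully free for 14:00-14:30. Gabriel: not fully free for 14:00-14:30. Rosa: not fully free for 14:00-14:30. Ravi: free for 14:00-14:30.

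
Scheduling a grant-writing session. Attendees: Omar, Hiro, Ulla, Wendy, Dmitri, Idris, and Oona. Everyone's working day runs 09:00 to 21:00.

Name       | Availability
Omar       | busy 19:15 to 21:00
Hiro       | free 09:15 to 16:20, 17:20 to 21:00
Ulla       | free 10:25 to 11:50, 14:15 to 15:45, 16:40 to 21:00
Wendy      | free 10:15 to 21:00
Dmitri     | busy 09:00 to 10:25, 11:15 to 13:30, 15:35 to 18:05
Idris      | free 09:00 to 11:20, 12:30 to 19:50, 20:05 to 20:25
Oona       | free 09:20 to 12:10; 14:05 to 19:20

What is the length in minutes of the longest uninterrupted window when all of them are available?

Omar free: 09:00-19:15 (invert busy blocks within the working day).
Hiro free: 09:15-16:20, 17:20-21:00.
Ulla free: 10:25-11:50, 14:15-15:45, 16:40-21:00.
Wendy free: 10:15-21:00.
Dmitri free: 10:25-11:15, 13:30-15:35, 18:05-21:00 (invert busy blocks within the working day).
Idris free: 09:00-11:20, 12:30-19:50, 20:05-20:25.
Oona free: 09:20-12:10, 14:05-19:20.
Omar ∩ Hiro: 09:15-16:20, 17:20-19:15.
Omar ∩ Hiro ∩ Ulla: 10:25-11:50, 14:15-15:45, 17:20-19:15.
Omar ∩ Hiro ∩ Ulla ∩ Wendy: 10:25-11:50, 14:15-15:45, 17:20-19:15.
Omar ∩ Hiro ∩ Ulla ∩ Wendy ∩ Dmitri: 10:25-11:15, 14:15-15:35, 18:05-19:15.
Omar ∩ Hiro ∩ Ulla ∩ Wendy ∩ Dmitri ∩ Idris: 10:25-11:15, 14:15-15:35, 18:05-19:15.
Omar ∩ Hiro ∩ Ulla ∩ Wendy ∩ Dmitri ∩ Idris ∩ Oona: 10:25-11:15, 14:15-15:35, 18:05-19:15.
The longest is 14:15-15:35 at 80 minutes.

80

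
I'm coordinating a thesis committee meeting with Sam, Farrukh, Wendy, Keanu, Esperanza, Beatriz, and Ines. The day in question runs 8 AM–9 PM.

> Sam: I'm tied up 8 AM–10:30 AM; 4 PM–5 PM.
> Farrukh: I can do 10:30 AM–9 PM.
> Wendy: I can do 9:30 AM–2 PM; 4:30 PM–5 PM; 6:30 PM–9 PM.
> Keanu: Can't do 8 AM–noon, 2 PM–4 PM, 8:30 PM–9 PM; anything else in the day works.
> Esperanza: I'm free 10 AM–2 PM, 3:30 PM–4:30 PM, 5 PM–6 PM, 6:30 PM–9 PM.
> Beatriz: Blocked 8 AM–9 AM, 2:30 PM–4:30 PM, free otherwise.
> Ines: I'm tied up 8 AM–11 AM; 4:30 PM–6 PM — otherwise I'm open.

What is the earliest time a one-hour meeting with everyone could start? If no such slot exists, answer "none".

12:00

Sam free: 10:30-16:00, 17:00-21:00 (invert busy blocks within the working day).
Farrukh free: 10:30-21:00.
Wendy free: 09:30-14:00, 16:30-17:00, 18:30-21:00.
Keanu free: 12:00-14:00, 16:00-20:30 (invert busy blocks within the working day).
Esperanza free: 10:00-14:00, 15:30-16:30, 17:00-18:00, 18:30-21:00.
Beatriz free: 09:00-14:30, 16:30-21:00 (invert busy blocks within the working day).
Ines free: 11:00-16:30, 18:00-21:00 (invert busy blocks within the working day).
Sam ∩ Farrukh: 10:30-16:00, 17:00-21:00.
Sam ∩ Farrukh ∩ Wendy: 10:30-14:00, 18:30-21:00.
Sam ∩ Farrukh ∩ Wendy ∩ Keanu: 12:00-14:00, 18:30-20:30.
Sam ∩ Farrukh ∩ Wendy ∩ Keanu ∩ Esperanza: 12:00-14:00, 18:30-20:30.
Sam ∩ Farrukh ∩ Wendy ∩ Keanu ∩ Esperanza ∩ Beatriz: 12:00-14:00, 18:30-20:30.
Sam ∩ Farrukh ∩ Wendy ∩ Keanu ∩ Esperanza ∩ Beatriz ∩ Ines: 12:00-14:00, 18:30-20:30.
The first common window of at least 60 minutes is 12:00-14:00, so the earliest start is 12:00.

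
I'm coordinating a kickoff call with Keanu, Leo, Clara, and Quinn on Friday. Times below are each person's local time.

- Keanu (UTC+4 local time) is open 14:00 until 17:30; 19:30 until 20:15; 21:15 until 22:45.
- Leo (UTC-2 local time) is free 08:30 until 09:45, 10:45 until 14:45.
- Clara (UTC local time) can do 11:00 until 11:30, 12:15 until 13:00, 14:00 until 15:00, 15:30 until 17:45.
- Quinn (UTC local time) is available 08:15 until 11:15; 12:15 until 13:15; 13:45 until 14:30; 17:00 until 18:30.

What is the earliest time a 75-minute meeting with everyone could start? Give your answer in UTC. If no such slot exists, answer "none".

none

Keanu in UTC: 10:00-13:30, 15:30-16:15, 17:15-18:45 (subtract 4h to convert from UTC+4).
Leo in UTC: 10:30-11:45, 12:45-16:45 (add 2h to convert from UTC-2).
Clara in UTC: 11:00-11:30, 12:15-13:00, 14:00-15:00, 15:30-17:45.
Quinn in UTC: 08:15-11:15, 12:15-13:15, 13:45-14:30, 17:00-18:30.
Keanu ∩ Leo: 10:30-11:45, 12:45-13:30, 15:30-16:15.
Keanu ∩ Leo ∩ Clara: 11:00-11:30, 12:45-13:00, 15:30-16:15.
Keanu ∩ Leo ∩ Clara ∩ Quinn: 11:00-11:15, 12:45-13:00.
No common window is at least 75 minutes long.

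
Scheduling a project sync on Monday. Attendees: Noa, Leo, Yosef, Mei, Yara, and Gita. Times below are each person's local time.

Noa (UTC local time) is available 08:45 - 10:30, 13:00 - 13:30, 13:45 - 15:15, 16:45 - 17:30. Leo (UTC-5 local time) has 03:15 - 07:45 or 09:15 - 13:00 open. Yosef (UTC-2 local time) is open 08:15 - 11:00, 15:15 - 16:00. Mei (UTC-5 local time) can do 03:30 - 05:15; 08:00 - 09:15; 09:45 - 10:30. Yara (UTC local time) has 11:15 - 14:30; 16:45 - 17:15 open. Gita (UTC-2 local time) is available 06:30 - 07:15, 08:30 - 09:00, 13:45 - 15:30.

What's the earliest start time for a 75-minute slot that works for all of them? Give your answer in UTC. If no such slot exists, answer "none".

Noa in UTC: 08:45-10:30, 13:00-13:30, 13:45-15:15, 16:45-17:30.
Leo in UTC: 08:15-12:45, 14:15-18:00 (add 5h to convert from UTC-5).
Yosef in UTC: 10:15-13:00, 17:15-18:00 (add 2h to convert from UTC-2).
Mei in UTC: 08:30-10:15, 13:00-14:15, 14:45-15:30 (add 5h to convert from UTC-5).
Yara in UTC: 11:15-14:30, 16:45-17:15.
Gita in UTC: 08:30-09:15, 10:30-11:00, 15:45-17:30 (add 2h to convert from UTC-2).
Noa ∩ Leo: 08:45-10:30, 14:15-15:15, 16:45-17:30.
Noa ∩ Leo ∩ Yosef: 10:15-10:30, 17:15-17:30.
Noa ∩ Leo ∩ Yosef ∩ Mei: ∅.
Noa ∩ Leo ∩ Yosef ∩ Mei ∩ Yara: ∅.
Noa ∩ Leo ∩ Yosef ∩ Mei ∩ Yara ∩ Gita: ∅.
There is no time when everyone is free.
No common window is at least 75 minutes long.

none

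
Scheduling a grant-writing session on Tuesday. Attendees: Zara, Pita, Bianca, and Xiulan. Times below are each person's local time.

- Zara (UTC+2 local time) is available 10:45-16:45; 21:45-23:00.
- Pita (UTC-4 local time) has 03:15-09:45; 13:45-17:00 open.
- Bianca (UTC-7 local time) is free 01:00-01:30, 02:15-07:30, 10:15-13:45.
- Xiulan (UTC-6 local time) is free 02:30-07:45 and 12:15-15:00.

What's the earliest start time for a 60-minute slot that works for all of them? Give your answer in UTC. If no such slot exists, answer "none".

Zara in UTC: 08:45-14:45, 19:45-21:00 (subtract 2h to convert from UTC+2).
Pita in UTC: 07:15-13:45, 17:45-21:00 (add 4h to convert from UTC-4).
Bianca in UTC: 08:00-08:30, 09:15-14:30, 17:15-20:45 (add 7h to convert from UTC-7).
Xiulan in UTC: 08:30-13:45, 18:15-21:00 (add 6h to convert from UTC-6).
Zara ∩ Pita: 08:45-13:45, 19:45-21:00.
Zara ∩ Pita ∩ Bianca: 09:15-13:45, 19:45-20:45.
Zara ∩ Pita ∩ Bianca ∩ Xiulan: 09:15-13:45, 19:45-20:45.
So the common availability across everyone is 09:15-13:45, 19:45-20:45.
The first common window of at least 60 minutes is 09:15-13:45, so the earliest start is 09:15.

09:15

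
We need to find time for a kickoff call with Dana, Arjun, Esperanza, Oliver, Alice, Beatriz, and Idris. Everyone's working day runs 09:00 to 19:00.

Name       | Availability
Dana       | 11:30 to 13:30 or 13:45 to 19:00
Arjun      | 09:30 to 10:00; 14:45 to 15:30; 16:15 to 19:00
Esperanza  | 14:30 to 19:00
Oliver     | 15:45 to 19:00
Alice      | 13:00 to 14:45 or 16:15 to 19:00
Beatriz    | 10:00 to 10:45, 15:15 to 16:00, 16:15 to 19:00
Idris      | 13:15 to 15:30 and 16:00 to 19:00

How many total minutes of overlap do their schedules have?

Dana ∩ Arjun: 14:45-15:30, 16:15-19:00.
Dana ∩ Arjun ∩ Esperanza: 14:45-15:30, 16:15-19:00.
Dana ∩ Arjun ∩ Esperanza ∩ Oliver: 16:15-19:00.
Dana ∩ Arjun ∩ Esperanza ∩ Oliver ∩ Alice: 16:15-19:00.
Dana ∩ Arjun ∩ Esperanza ∩ Oliver ∩ Alice ∩ Beatriz: 16:15-19:00.
Dana ∩ Arjun ∩ Esperanza ∩ Oliver ∩ Alice ∩ Beatriz ∩ Idris: 16:15-19:00.
Those are the intersection windows.
That's a single block of 165 minutes.

165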